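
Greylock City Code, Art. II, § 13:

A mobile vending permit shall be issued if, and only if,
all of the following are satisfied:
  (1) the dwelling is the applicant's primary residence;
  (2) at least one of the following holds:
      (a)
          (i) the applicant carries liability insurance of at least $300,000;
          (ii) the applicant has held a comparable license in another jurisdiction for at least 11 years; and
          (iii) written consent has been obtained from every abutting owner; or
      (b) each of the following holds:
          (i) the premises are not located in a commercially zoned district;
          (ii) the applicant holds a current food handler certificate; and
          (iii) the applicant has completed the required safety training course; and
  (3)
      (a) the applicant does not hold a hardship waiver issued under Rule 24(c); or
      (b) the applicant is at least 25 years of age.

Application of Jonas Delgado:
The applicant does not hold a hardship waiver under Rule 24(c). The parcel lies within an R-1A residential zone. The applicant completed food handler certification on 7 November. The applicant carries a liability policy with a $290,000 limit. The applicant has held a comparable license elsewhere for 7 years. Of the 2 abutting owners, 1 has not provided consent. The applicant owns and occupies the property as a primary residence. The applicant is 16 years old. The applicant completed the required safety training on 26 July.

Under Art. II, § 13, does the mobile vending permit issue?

(1) primary residence — satisfied.
(i) insurance ≥ $300,000 — fails.
(ii) prior license ≥ 11 yr — fails.
(iii) all abutters consent — fails.
(a): F AND F AND F → false.
(i) not (commercially zoned) — satisfied.
(ii) food handler cert. — met.
(iii) safety training — satisfied.
So (b) is satisfied (T AND T AND T).
So (2) is satisfied (F OR T).
(a) not (hardship waiver) — satisfied.
(b) age ≥ 25 — not satisfied.
(3): T OR F → true.
Overall: T AND T AND T → true.

Yes — granted.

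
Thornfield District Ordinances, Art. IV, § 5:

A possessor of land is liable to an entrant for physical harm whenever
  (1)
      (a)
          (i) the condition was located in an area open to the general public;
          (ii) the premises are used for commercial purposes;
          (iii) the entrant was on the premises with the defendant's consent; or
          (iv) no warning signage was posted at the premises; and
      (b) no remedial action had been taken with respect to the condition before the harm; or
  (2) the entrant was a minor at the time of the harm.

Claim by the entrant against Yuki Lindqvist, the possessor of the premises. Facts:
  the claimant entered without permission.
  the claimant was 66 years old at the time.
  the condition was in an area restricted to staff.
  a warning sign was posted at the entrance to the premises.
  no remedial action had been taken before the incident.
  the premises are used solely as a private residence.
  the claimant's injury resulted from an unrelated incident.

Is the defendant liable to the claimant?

(i) public area — fails.
(ii) commercial use — not met.
(iii) consent to enter — not satisfied.
(iv) no signage posted — not met.
(a): F OR F OR F OR F → false.
(b) no remedial action — satisfied.
(1): F AND T → false.
(2) entrant a minor — fails.
Overall: F OR F → false.

No — not liable.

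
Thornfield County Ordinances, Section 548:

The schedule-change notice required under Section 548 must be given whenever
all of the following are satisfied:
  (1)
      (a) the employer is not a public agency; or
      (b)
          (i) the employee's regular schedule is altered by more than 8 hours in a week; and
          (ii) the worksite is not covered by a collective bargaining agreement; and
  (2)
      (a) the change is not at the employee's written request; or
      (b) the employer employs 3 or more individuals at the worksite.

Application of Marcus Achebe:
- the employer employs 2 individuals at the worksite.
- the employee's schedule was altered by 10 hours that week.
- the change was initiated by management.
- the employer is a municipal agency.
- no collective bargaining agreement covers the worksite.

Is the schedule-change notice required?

Yes — required.

(a) not (public agency) — fails.
(i) schedule shift > 8h — met.
(ii) no CBA — satisfied.
(b) = T AND T = true.
So (1) is satisfied (F OR T).
(a) not employee-requested — met.
(b) ≥ 3 at site — not satisfied.
(2) = T OR F = true.
Overall = T AND T = true.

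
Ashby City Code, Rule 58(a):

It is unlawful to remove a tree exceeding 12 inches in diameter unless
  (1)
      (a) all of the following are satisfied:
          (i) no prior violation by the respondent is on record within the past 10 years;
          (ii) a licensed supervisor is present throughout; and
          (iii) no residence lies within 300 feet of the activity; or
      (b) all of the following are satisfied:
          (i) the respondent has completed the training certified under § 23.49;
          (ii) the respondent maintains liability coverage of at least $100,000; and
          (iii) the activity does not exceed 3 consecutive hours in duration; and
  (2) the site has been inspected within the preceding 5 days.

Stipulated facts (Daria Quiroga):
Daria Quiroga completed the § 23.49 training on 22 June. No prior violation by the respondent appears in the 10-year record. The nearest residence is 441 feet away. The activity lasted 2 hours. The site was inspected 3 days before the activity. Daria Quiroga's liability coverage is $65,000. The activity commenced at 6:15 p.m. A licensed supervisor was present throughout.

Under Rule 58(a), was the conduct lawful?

Yes — lawful.

(i) no prior violation — satisfied.
(ii) supervisor present — satisfied.
(iii) no residence in 300 ft — satisfied.
(a): T AND T AND T → true.
(i) training certified — met.
(ii) coverage ≥ $100,000 — fails.
(iii) ≤ 3 hrs duration — holds.
(b): T AND F AND T → false.
So (1) is satisfied (T OR F).
(2) site inspected — holds.
Overall: T AND T → true.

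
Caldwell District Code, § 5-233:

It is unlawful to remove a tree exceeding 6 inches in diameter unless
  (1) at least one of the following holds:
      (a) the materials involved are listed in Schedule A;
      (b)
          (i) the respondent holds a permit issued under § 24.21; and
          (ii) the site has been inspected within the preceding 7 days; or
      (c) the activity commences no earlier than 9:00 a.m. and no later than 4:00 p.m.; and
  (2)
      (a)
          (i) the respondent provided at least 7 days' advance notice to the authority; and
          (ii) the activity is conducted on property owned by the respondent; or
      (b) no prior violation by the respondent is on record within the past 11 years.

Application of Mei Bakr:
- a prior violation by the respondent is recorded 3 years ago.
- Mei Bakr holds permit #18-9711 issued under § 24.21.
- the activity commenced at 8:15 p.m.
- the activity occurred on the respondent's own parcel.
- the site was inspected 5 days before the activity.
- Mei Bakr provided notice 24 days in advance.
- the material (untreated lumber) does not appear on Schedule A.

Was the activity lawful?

(a) Schedule A material — not satisfied.
(i) holds permit — holds.
(ii) site inspected — holds.
(b) = T AND T = true.
(c) start within hours — not met.
(1) = F OR T OR F = true.
(i) ≥7 days' notice — holds.
(ii) own property — met.
So (a) is satisfied (T AND T).
(b) no prior violation — not satisfied.
(2) = T OR F = true.
Overall: T AND T → true.

Yes — lawful.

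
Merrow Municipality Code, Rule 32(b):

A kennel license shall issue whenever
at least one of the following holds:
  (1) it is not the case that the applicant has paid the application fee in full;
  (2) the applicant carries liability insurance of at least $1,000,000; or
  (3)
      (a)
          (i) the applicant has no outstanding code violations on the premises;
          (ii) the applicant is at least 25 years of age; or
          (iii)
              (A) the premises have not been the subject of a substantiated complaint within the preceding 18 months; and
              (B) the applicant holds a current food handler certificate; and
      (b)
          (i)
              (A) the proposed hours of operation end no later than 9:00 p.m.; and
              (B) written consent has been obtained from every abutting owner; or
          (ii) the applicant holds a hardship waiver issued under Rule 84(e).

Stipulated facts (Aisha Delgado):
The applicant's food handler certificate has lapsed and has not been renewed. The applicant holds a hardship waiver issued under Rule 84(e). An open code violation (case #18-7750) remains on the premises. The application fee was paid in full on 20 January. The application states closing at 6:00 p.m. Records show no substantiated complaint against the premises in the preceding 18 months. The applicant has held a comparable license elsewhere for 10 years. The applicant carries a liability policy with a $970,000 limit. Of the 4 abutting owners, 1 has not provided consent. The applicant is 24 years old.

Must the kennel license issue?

No — denied.

(1) not (fee paid) — fails.
(2) insurance ≥ $1,000,000 — not satisfied.
(i) no code violations — fails.
(ii) age ≥ 25 — fails.
(A) no complaint in 18 mo. — met.
(B) food handler cert. — not met.
(iii) = T AND F = false.
(a) = F OR F OR F = false.
(A) closes by 9 p.m. — satisfied.
(B) all abutters consent — fails.
So (i) is not satisfied (T AND F).
(ii) hardship waiver — holds.
So (b) is satisfied (F OR T).
(3): F AND T → false.
Overall: F OR F OR F → false.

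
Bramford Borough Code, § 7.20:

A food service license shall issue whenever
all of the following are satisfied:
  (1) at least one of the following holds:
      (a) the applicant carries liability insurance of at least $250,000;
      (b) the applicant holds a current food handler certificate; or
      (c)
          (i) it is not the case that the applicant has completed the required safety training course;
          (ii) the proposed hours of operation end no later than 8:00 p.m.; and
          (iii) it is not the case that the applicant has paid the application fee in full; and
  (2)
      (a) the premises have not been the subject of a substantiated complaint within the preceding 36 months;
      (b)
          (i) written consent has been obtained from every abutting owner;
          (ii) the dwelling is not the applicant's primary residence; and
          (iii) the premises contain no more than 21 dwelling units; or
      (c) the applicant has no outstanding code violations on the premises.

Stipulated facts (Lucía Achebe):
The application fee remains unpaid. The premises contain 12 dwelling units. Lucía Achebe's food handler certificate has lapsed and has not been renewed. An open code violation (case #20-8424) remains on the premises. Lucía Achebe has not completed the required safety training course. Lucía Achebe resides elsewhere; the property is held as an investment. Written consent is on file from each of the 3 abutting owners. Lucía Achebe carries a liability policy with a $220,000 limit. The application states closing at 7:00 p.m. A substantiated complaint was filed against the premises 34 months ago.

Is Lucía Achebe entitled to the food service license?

(a) insurance ≥ $250,000 — fails.
(b) food handler cert. — not satisfied.
(i) not (safety training) — satisfied.
(ii) closes by 8 p.m. — satisfied.
(iii) not (fee paid) — met.
(c): T AND T AND T → true.
So (1) is satisfied (F OR F OR T).
(a) no complaint in 36 mo. — not satisfied.
(i) all abutters consent — satisfied.
(ii) not (primary residence) — met.
(iii) ≤ 21 units — met.
(b) = T AND T AND T = true.
(c) no code violations — fails.
(2) = F OR T OR F = true.
So Overall is satisfied (T AND T).

Yes — granted.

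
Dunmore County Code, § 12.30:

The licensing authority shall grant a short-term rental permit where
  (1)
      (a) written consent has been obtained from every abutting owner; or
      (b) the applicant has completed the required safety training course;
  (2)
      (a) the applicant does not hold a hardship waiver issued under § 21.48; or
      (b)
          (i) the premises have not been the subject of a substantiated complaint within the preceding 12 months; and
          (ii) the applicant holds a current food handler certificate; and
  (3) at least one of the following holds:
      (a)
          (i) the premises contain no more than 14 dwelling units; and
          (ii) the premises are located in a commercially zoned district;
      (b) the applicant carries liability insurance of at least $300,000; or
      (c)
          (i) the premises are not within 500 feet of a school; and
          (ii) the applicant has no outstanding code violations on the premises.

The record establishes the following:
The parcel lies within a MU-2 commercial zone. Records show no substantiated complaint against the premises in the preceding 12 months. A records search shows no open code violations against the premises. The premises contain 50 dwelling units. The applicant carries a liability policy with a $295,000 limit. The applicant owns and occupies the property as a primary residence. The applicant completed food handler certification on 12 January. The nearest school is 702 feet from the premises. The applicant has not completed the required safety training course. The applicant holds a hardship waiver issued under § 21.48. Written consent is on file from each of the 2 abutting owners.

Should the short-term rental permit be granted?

Yes — granted.

(a) all abutters consent — satisfied.
(b) safety training — not met.
(1): T OR F → true.
(a) not (hardship waiver) — not met.
(i) no complaint in 12 mo. — met.
(ii) food handler cert. — satisfied.
(b) = T AND T = true.
(2): F OR T → true.
(i) ≤ 14 units — not met.
(ii) commercially zoned — satisfied.
(a): F AND T → false.
(b) insurance ≥ $300,000 — not met.
(i) ≥500 ft from school — satisfied.
(ii) no code violations — met.
(c) = T AND T = true.
(3) = F OR F OR T = true.
Overall = T AND T AND T = true.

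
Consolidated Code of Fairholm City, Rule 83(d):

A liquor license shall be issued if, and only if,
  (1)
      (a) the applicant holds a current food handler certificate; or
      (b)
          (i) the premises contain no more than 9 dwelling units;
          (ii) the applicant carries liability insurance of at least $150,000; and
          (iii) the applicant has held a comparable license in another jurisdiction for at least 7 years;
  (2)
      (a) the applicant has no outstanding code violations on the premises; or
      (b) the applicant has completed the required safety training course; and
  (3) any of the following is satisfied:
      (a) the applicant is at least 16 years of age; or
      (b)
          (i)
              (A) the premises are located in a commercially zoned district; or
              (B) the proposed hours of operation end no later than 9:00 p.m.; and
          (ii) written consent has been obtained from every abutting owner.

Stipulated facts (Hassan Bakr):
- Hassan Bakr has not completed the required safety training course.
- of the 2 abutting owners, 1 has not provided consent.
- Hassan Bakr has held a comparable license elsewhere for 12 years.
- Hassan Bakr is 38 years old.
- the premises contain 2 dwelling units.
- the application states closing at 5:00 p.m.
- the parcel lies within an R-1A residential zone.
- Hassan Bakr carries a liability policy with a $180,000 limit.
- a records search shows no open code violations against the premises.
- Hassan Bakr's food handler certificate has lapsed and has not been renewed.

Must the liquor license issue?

(a) food handler cert. — not met.
(i) ≤ 9 units — satisfied.
(ii) insurance ≥ $150,000 — met.
(iii) prior license ≥ 7 yr — holds.
(b) = T AND T AND T = true.
(1) = F OR T = true.
(a) no code violations — satisfied.
(b) safety training — not satisfied.
(2): T OR F → true.
(a) age ≥ 16 — holds.
(A) commercially zoned — fails.
(B) closes by 9 p.m. — holds.
So (i) is satisfied (F OR T).
(ii) all abutters consent — not met.
(b) = T AND F = false.
(3) = T OR F = true.
Overall: T AND T AND T → true.

Yes — granted.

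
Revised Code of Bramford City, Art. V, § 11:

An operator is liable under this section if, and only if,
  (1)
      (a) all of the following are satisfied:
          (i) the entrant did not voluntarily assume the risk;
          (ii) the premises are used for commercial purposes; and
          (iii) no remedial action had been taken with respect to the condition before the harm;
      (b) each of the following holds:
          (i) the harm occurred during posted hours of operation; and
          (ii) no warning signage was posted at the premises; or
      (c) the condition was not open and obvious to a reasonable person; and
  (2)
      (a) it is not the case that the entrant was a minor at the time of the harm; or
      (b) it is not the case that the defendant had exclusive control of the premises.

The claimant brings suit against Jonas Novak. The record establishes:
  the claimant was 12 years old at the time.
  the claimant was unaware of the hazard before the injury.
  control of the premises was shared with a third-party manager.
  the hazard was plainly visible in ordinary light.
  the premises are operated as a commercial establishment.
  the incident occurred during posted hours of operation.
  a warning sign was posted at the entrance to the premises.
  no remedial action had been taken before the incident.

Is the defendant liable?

(i) no assumed risk — holds.
(ii) commercial use — holds.
(iii) no remedial action — holds.
(a): T AND T AND T → true.
(i) during posted hours — met.
(ii) no signage posted — not met.
(b): T AND F → false.
(c) not open/obvious — not met.
So (1) is satisfied (T OR F OR F).
(a) not (entrant a minor) — fails.
(b) not (exclusive control) — satisfied.
(2) = F OR T = true.
So Overall is satisfied (T AND T).

Yes — liable.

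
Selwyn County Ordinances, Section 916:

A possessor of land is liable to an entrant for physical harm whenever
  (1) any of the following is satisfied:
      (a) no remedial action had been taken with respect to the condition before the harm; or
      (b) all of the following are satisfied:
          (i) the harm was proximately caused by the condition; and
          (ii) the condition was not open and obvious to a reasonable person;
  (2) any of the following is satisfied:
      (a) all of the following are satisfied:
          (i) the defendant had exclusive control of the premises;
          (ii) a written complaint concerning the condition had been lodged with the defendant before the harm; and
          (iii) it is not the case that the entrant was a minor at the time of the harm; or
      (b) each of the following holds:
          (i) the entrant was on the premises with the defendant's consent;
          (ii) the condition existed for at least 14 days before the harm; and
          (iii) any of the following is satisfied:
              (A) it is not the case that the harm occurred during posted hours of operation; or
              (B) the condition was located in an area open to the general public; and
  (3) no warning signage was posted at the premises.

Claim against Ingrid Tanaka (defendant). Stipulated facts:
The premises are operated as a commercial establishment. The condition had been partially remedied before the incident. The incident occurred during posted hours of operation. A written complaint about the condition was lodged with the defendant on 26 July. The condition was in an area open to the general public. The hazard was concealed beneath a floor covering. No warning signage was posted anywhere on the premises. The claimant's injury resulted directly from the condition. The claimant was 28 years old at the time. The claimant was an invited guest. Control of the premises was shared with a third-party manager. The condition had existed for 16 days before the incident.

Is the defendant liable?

(a) no remedial action — not satisfied.
(i) proximate cause — holds.
(ii) not open/obvious — satisfied.
(b): T AND T → true.
(1) = F OR T = true.
(i) exclusive control — not met.
(ii) complaint lodged — satisfied.
(iii) not (entrant a minor) — satisfied.
(a): F AND T AND T → false.
(i) consent to enter — satisfied.
(ii) condition ≥14 days old — met.
(A) not (during posted hours) — not met.
(B) public area — satisfied.
(iii) = F OR T = true.
So (b) is satisfied (T AND T AND T).
(2): F OR T → true.
(3) no signage posted — met.
So Overall is satisfied (T AND T AND T).

Yes — liable.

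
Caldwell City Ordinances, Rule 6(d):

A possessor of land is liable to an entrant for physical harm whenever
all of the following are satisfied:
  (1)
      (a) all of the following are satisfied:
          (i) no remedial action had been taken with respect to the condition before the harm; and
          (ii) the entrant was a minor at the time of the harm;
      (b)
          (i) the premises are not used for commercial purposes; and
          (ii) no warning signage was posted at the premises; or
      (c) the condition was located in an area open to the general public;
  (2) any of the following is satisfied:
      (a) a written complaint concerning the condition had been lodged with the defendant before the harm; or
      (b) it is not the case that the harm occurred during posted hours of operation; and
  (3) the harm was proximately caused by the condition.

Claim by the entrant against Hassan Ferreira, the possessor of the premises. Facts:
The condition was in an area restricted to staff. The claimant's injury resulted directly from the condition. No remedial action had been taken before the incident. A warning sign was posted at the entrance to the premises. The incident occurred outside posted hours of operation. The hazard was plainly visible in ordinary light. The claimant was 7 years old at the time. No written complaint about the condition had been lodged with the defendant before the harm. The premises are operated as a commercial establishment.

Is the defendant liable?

(i) no remedial action — met.
(ii) entrant a minor — satisfied.
(a) = T AND T = true.
(i) not (commercial use) — not satisfied.
(ii) no signage posted — not met.
(b): F AND F → false.
(c) public area — not satisfied.
(1) = T OR F OR F = true.
(a) complaint lodged — not satisfied.
(b) not (during posted hours) — met.
(2) = F OR T = true.
(3) proximate cause — met.
Overall = T AND T AND T = true.

Yes — liable.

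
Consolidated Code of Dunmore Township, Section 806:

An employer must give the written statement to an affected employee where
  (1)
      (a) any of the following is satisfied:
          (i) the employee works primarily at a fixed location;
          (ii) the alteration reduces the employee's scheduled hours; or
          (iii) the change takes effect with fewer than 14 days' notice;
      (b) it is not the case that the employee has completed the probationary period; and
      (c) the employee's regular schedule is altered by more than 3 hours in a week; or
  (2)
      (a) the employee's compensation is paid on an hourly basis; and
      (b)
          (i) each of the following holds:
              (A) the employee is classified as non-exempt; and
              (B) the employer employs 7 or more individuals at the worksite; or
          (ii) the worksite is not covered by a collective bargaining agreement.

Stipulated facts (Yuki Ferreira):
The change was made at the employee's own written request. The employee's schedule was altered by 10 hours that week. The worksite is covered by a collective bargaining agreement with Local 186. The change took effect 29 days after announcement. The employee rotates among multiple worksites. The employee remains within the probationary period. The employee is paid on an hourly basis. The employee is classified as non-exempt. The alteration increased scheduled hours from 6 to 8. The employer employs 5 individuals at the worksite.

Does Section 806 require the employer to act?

No — not required.

(i) fixed location — not satisfied.
(ii) hours reduced — not met.
(iii) < 14 days' notice — fails.
(a): F OR F OR F → false.
(b) not (past probation) — met.
(c) schedule shift > 3h — satisfied.
So (1) is not satisfied (F AND T AND T).
(a) hourly-paid — met.
(A) non-exempt — met.
(B) ≥ 7 at site — fails.
(i): T AND F → false.
(ii) no CBA — fails.
So (b) is not satisfied (F OR F).
(2): T AND F → false.
So Overall is not satisfied (F OR F).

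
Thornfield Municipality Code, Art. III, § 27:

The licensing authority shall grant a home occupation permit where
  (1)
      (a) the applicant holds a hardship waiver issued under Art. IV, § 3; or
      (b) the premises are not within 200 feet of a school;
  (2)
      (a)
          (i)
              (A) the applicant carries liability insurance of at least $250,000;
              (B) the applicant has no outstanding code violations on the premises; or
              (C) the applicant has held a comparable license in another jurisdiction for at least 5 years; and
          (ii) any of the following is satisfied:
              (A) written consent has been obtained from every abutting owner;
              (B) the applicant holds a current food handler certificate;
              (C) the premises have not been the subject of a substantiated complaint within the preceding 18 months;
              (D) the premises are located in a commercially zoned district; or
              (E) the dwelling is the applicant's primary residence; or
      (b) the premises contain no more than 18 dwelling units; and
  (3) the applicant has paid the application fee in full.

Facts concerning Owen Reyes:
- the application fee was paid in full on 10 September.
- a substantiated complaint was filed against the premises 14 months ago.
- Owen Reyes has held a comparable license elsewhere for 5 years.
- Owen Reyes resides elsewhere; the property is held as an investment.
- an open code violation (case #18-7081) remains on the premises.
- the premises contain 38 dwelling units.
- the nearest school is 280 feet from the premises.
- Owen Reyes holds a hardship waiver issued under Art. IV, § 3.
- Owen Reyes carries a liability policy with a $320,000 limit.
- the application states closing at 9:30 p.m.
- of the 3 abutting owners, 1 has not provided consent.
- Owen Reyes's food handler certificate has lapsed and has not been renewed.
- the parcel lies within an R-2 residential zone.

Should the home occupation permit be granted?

(a) hardship waiver — met.
(b) ≥200 ft from school — satisfied.
(1) = T OR T = true.
(A) insurance ≥ $250,000 — satisfied.
(B) no code violations — not satisfied.
(C) prior license ≥ 5 yr — holds.
(i): T OR F OR T → true.
(A) all abutters consent — fails.
(B) food handler cert. — fails.
(C) no complaint in 18 mo. — not satisfied.
(D) commercially zoned — not satisfied.
(E) primary residence — not satisfied.
(ii): F OR F OR F OR F OR F → false.
(a) = T AND F = false.
(b) ≤ 18 units — not met.
(2) = F OR F = false.
(3) fee paid — satisfied.
Overall: T AND F AND T → false.

No — denied.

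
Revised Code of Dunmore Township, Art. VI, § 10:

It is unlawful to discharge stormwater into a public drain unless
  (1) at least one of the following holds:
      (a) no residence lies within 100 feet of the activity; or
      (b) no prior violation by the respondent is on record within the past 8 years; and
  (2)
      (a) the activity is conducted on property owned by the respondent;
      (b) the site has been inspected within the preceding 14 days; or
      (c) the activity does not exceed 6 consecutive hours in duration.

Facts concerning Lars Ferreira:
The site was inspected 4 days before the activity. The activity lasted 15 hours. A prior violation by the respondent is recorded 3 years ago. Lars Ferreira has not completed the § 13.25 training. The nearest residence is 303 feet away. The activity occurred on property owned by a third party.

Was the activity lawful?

Yes — lawful.

(a) no residence in 100 ft — met.
(b) no prior violation — fails.
(1) = T OR F = true.
(a) own property — not met.
(b) site inspected — satisfied.
(c) ≤ 6 hrs duration — fails.
(2): F OR T OR F → true.
So Overall is satisfied (T AND T).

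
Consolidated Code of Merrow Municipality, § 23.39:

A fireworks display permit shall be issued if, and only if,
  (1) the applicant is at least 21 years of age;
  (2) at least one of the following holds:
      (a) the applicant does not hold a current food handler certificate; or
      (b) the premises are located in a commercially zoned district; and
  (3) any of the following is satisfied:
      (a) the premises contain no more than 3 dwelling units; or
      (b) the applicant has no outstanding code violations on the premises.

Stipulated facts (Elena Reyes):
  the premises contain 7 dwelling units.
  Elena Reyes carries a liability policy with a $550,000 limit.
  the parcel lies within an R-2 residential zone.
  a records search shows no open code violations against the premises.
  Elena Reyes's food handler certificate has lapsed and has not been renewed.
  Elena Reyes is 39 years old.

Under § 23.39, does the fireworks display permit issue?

Yes — granted.

(1) age ≥ 21 — holds.
(a) not (food handler cert.) — holds.
(b) commercially zoned — fails.
So (2) is satisfied (T OR F).
(a) ≤ 3 units — fails.
(b) no code violations — satisfied.
(3) = F OR T = true.
Overall: T AND T AND T → true.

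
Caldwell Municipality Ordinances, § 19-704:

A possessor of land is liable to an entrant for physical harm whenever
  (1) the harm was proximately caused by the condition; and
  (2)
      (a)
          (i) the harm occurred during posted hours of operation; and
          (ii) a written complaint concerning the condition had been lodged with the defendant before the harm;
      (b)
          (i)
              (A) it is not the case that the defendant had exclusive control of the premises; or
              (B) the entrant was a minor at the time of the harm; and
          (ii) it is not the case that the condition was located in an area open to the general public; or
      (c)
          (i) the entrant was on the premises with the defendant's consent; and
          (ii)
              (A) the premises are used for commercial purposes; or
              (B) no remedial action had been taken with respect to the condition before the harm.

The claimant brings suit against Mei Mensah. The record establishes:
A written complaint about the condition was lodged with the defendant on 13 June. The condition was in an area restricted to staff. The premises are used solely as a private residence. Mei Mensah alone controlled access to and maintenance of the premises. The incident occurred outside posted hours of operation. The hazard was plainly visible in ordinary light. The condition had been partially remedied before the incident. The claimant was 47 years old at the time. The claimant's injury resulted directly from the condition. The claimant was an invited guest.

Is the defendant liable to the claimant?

No — not liable.

(1) proximate cause — holds.
(i) during posted hours — fails.
(ii) complaint lodged — holds.
So (a) is not satisfied (F AND T).
(A) not (exclusive control) — not satisfied.
(B) entrant a minor — not met.
(i) = F OR F = false.
(ii) not (public area) — satisfied.
(b) = F AND T = false.
(i) consent to enter — satisfied.
(A) commercial use — fails.
(B) no remedial action — not satisfied.
(ii) = F OR F = false.
So (c) is not satisfied (T AND F).
(2) = F OR F OR F = false.
So Overall is not satisfied (T AND F).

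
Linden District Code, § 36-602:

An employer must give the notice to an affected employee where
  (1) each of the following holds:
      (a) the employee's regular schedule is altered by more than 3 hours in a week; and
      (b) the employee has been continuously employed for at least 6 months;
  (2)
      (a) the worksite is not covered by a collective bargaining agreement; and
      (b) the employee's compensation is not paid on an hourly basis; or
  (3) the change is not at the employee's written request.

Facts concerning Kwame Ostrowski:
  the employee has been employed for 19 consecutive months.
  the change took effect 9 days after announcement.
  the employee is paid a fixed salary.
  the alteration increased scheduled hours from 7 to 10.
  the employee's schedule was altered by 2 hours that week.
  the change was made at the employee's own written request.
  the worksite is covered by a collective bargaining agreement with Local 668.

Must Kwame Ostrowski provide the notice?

No — not required.

(a) schedule shift > 3h — not satisfied.
(b) tenure ≥ 6 mo. — holds.
So (1) is not satisfied (F AND T).
(a) no CBA — not satisfied.
(b) not (hourly-paid) — satisfied.
(2) = F AND T = false.
(3) not employee-requested — not satisfied.
Overall = F OR F OR F = false.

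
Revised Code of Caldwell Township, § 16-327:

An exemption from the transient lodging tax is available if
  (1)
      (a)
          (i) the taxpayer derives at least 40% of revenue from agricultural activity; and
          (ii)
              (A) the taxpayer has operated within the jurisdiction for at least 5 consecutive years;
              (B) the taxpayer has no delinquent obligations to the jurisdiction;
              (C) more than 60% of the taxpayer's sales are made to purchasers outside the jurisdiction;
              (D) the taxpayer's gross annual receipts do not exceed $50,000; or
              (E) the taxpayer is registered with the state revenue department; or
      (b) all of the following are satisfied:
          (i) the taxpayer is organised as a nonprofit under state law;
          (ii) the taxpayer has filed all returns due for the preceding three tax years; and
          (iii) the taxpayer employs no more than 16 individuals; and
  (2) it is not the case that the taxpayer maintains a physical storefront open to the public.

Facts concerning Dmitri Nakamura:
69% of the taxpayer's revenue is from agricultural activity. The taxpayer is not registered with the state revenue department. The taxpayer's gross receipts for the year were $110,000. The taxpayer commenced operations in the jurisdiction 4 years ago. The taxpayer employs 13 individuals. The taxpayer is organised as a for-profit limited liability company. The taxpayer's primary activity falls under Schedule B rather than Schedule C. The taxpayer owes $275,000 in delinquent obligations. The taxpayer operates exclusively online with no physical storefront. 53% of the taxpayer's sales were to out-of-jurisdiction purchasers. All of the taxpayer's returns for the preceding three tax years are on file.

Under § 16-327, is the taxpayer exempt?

No — not exempt.

(i) ≥40% agricultural — holds.
(A) ≥ 5 yrs in jurisdiction — fails.
(B) no delinquency — not satisfied.
(C) >60% out-of-jur. sales — not met.
(D) receipts ≤ $50,000 — fails.
(E) state-registered — fails.
(ii): F OR F OR F OR F OR F → false.
(a) = T AND F = false.
(i) nonprofit — not met.
(ii) returns current — holds.
(iii) ≤ 16 employees — satisfied.
(b) = F AND T AND T = false.
So (1) is not satisfied (F OR F).
(2) not (has storefront) — satisfied.
Overall: F AND T → false.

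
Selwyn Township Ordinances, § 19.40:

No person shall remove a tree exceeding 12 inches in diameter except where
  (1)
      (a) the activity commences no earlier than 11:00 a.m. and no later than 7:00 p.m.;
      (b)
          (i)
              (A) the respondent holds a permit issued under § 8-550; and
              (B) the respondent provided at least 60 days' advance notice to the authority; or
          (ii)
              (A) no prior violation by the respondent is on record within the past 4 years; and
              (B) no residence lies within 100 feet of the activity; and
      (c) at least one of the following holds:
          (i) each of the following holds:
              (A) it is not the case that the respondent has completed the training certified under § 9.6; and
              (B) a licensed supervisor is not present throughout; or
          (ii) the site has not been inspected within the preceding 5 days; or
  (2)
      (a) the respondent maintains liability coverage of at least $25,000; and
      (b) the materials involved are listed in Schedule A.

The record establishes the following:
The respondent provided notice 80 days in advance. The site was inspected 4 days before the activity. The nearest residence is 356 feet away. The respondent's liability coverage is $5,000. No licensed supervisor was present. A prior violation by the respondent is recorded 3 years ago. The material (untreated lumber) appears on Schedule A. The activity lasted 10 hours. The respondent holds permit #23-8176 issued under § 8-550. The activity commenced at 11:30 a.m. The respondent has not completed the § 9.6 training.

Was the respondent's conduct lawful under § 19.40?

(a) start within hours — satisfied.
(A) holds permit — satisfied.
(B) ≥60 days' notice — holds.
So (i) is satisfied (T AND T).
(A) no prior violation — not satisfied.
(B) no residence in 100 ft — met.
(ii) = F AND T = false.
(b) = T OR F = true.
(A) not (training certified) — met.
(B) not (supervisor present) — met.
(i): T AND T → true.
(ii) not (site inspected) — not satisfied.
So (c) is satisfied (T OR F).
(1): T AND T AND T → true.
(a) coverage ≥ $25,000 — fails.
(b) Schedule A material — satisfied.
(2): F AND T → false.
Overall = T OR F = true.

Yes — lawful.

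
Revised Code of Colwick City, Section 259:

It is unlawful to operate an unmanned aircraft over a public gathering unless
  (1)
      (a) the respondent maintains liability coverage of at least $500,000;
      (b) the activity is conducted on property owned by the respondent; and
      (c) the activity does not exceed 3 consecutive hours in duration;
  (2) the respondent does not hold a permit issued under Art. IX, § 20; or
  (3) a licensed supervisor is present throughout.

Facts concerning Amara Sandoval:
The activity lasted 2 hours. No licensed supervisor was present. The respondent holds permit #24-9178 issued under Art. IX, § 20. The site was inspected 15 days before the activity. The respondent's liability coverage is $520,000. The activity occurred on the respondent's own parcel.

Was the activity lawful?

(a) coverage ≥ $500,000 — met.
(b) own property — satisfied.
(c) ≤ 3 hrs duration — met.
(1) = T AND T AND T = true.
(2) not (holds permit) — fails.
(3) supervisor present — fails.
Overall = T OR F OR F = true.

Yes — lawful.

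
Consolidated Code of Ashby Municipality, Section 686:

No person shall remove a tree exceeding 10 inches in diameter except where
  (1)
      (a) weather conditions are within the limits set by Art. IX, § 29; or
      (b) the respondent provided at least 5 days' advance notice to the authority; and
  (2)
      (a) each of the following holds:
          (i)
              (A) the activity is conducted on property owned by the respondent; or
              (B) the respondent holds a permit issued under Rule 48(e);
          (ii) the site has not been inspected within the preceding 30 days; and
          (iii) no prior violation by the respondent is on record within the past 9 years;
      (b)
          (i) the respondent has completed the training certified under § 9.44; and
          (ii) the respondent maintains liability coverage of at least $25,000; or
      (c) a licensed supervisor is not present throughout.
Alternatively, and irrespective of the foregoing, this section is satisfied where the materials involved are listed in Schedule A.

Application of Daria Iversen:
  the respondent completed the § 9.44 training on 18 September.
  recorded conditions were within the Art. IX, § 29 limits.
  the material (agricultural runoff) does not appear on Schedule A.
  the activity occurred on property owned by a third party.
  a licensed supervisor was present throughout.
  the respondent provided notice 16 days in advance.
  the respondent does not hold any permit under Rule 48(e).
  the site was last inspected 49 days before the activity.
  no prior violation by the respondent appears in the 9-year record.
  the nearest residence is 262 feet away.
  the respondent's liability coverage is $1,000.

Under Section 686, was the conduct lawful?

No — unlawful.

(a) weather ok — met.
(b) ≥5 days' notice — holds.
(1) = T OR T = true.
(A) own property — fails.
(B) holds permit — not met.
So (i) is not satisfied (F OR F).
(ii) not (site inspected) — holds.
(iii) no prior violation — holds.
So (a) is not satisfied (F AND T AND T).
(i) training certified — satisfied.
(ii) coverage ≥ $25,000 — not met.
(b) = T AND F = false.
(c) not (supervisor present) — not met.
So (2) is not satisfied (F OR F OR F).
Overall = T AND F = false.
Exception (Schedule A material) — not satisfied.
Result: main false OR exception false → false.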